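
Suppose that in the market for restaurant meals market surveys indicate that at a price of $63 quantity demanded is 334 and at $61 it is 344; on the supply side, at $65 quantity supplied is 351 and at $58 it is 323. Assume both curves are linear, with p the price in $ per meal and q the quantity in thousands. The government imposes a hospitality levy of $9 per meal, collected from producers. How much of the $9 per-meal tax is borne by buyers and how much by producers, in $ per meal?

Buyers bear $4 per meal; producers bear $5 per meal.

Demand slope: (344 − 334)/(61 − 63) = -5, so qd = 649 − 5p.
Supply slope: (323 − 351)/(58 − 65) = 4, so qs = 4p + 91.
Before the tax: set 649 − 5p = 4p + 91 → p* = $62, q* = 339.
With the tax collected from producers, supply shifts: qs = 4(p − 9) + 91.
New equilibrium: buyers pay $66, producers receive $57, q = 319. (Wedge: pb − ps = 9.)
Burden on buyers: $4; on producers: $5. (They sum to $9.)
The less price-elastic side of the market bears the larger share of a per-unit tax.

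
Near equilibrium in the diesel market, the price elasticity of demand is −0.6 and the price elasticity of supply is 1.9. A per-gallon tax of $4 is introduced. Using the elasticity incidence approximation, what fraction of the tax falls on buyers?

Incidence ratio: buyers' share ≈ εs / (εs + |εd|) = 1.9 / (1.9 + 0.6) = 0.76.
Supply is the more elastic side, so buyers bear the larger share.

Buyers' share ≈ 0.76.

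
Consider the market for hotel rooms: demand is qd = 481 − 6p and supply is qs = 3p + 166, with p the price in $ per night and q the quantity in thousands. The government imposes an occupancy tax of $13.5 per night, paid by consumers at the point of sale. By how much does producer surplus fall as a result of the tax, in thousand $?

Without the tax, 481 − 6p = 3p + 166 gives 9p = 315, so p* = $35 and q* = 271.
With the tax collected from consumers, demand (in seller-price terms) shifts: qd = 481 − 6(p + 13.5).
New equilibrium: consumers pay $39.5, producers receive $26, q = 244. (Wedge: pb − ps = 13.5.)
ΔPS is the trapezoid between Q = 244 and Q = 271 of height $9: ½ · (271 + 244) · 9 = $2317.5.

Producer surplus falls by $2317.5 thousand.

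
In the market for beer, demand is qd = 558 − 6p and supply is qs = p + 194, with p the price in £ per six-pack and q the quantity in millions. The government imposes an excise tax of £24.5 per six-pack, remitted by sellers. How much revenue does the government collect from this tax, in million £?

Without the tax, 558 − 6p = p + 194 gives 7p = 364, so p* = £52 and q* = 246.
With the tax collected from sellers, supply shifts: qs = (p − 24.5) + 194.
New equilibrium: buyers pay £55.5, sellers receive £31, q = 225. (Wedge: pb − ps = 24.5.)
Revenue = t · Q = 24.5 · 225 = £5512.5.

Tax revenue = £5512.5 million.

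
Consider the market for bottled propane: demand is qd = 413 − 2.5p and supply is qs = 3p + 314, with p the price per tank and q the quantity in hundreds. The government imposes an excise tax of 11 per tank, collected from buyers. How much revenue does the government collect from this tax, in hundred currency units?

Without the tax, 413 − 2.5p = 3p + 314 gives 5.5p = 99, so p* = 18 and q* = 368.
With the tax collected from buyers, demand (in seller-price terms) shifts: qd = 413 − 2.5(p + 11).
Solving gives q = 353 with buyers paying 24 and suppliers receiving 13 (the 11 wedge).
Revenue = t · Q = 11 · 353 = 3883.

Tax revenue = 3883 hundred.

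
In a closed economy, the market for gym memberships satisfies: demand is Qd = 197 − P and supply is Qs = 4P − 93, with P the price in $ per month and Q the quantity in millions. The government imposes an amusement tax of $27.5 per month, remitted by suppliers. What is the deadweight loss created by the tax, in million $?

Before the tax: set 197 − P = 4P − 93 → P* = $58, Q* = 139.
With the tax collected from suppliers, supply shifts: Qs = 4(P − 27.5) − 93.
Solving gives Q = 117 with buyers paying $80 and suppliers receiving $52.5 (the $27.5 wedge).
Quantity falls by |ΔQ| = |139 − 117| = 22.
DWL = ½ · t · |ΔQ| = ½ · 27.5 · 22 = $302.5.

Deadweight loss = $302.5 million.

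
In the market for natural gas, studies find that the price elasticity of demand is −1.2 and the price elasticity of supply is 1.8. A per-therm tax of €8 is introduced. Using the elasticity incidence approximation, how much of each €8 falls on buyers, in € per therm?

Incidence ratio: buyers' share ≈ εs / (εs + |εd|) = 1.8 / (1.8 + 1.2) = 0.6.
So buyers bear ≈ 0.6 × €8 = €4.8; sellers bear €3.2.

Buyers bear ≈ €4.8 per therm.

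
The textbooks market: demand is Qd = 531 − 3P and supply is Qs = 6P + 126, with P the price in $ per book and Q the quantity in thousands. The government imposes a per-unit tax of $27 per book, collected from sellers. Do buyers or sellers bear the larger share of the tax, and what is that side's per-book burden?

Buyers bear the larger share: $18 per book.

Before the tax: set 531 − 3P = 6P + 126 → P* = $45, Q* = 396.
With the tax collected from sellers, supply shifts: Qs = 6(P − 27) + 126.
Solving gives Q = 342 with buyers paying $63 and sellers receiving $36 (the $27 wedge).
Per-book burden: buyers $18, sellers $9.
Buyers take the larger share because demand is less price-elastic here (demand slope 3 vs supply slope 6).
The less price-elastic side of the market bears the larger share of a per-unit tax.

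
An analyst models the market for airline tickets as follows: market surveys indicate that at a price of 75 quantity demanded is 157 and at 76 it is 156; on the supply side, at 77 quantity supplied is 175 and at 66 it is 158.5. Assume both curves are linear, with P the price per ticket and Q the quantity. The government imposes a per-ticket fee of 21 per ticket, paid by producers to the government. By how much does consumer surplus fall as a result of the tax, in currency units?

Consumer surplus falls by 1974.42.

Demand slope: (156 − 157)/(76 − 75) = -1, so Qd = 232 − P.
Supply slope: (158.5 − 175)/(66 − 77) = 1.5, so Qs = 1.5P + 59.5.
Without the tax, 232 − P = 1.5P + 59.5 gives 2.5P = 172.5, so P* = 69 and Q* = 163.
With the tax collected from producers, supply shifts: Qs = 1.5(P − 21) + 59.5.
Solving gives Q = 150.4 with buyers paying 81.6 and producers receiving 60.6 (the 21 wedge).
ΔCS is the trapezoid between Q = 150.4 and Q = 163 of height 12.6: ½ · (163 + 150.4) · 12.6 = 1974.42.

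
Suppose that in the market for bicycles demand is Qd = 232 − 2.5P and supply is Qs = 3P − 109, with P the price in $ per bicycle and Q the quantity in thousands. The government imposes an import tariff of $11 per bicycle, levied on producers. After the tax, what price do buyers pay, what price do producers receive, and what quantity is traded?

Buyers pay $68; producers receive $57; quantity = 62.

Before the tax: set 232 − 2.5P = 3P − 109 → P* = $62, Q* = 77.
With the tax collected from producers, supply shifts: Qs = 3(P − 11) − 109.
New equilibrium: buyers pay $68, producers receive $57, Q = 62. (Wedge: Pb − Ps = 11.)
The less price-elastic side of the market bears the larger share of a per-unit tax.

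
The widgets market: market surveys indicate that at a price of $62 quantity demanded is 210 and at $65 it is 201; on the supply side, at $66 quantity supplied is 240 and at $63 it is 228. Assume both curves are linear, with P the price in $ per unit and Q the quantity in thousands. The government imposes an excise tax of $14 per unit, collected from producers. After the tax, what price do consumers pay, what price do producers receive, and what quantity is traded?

Demand slope: (201 − 210)/(65 − 62) = -3, so Qd = 396 − 3P.
Supply slope: (228 − 240)/(63 − 66) = 4, so Qs = 4P − 24.
Before the tax: set 396 − 3P = 4P − 24 → P* = $60, Q* = 216.
With the tax collected from producers, supply shifts: Qs = 4(P − 14) − 24.
Solving gives Q = 192 with consumers paying $68 and producers receiving $54 (the $14 wedge).
The less price-elastic side of the market bears the larger share of a per-unit tax.

Consumers pay $68; producers receive $54; quantity = 192.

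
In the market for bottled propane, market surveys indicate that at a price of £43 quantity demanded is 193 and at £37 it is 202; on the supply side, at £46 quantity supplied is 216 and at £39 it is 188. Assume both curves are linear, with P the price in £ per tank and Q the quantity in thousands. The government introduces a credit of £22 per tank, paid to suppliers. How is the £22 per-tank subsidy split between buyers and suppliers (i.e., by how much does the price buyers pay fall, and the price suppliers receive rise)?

Demand slope: (202 − 193)/(37 − 43) = -1.5, so Qd = 257.5 − 1.5P.
Supply slope: (188 − 216)/(39 − 46) = 4, so Qs = 4P + 32.
Without the subsidy, 257.5 − 1.5P = 4P + 32 gives 5.5P = 225.5, so P* = £41 and Q* = 196.
With a per-unit subsidy paid to suppliers, each receives P + 22 per unit sold, so supply becomes Qs = 4(P + 22) + 32.
Solving gives Q = 220 with buyers paying £25 and suppliers receiving £47 (the £22 wedge).
Gain to buyers: £16; to suppliers: £6. (They sum to £22.)

Buyers gain £16 per tank; suppliers gain £6 per tank.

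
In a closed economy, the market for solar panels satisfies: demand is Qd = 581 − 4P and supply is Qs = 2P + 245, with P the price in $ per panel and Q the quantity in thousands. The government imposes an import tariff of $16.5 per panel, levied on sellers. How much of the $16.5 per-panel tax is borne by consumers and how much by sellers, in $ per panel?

Without the tax, 581 − 4P = 2P + 245 gives 6P = 336, so P* = $56 and Q* = 357.
With the tax collected from sellers, supply shifts: Qs = 2(P − 16.5) + 245.
Solving gives Q = 335 with consumers paying $61.5 and sellers receiving $45 (the $16.5 wedge).
Burden on consumers: $5.5; on sellers: $11. (They sum to $16.5.)
The less price-elastic side of the market bears the larger share of a per-unit tax.

Consumers bear $5.5 per panel; sellers bear $11 per panel.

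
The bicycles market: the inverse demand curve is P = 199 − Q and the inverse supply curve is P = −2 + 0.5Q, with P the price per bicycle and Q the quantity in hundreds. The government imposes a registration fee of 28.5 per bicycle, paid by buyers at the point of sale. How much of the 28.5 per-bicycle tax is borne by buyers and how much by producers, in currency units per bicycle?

Buyers bear 19 per bicycle; producers bear 9.5 per bicycle.

Inverting to Q(P) form: Qd = 199 − P; Qs = 2P + 4.
Before the tax: set 199 − P = 2P + 4 → P* = 65, Q* = 134.
With the tax collected from buyers, demand (in seller-price terms) shifts: Qd = 199 − (P + 28.5).
Solving gives Q = 115 with buyers paying 84 and producers receiving 55.5 (the 28.5 wedge).
Burden on buyers: 19; on producers: 9.5. (They sum to 28.5.)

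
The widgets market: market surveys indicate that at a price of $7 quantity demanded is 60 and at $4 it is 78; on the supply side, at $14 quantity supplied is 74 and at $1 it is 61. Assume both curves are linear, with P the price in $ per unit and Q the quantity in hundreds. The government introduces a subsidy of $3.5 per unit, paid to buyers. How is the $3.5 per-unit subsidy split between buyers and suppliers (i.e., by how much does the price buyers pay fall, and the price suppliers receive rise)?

Buyers gain $0.5 per unit; suppliers gain $3 per unit.

Demand slope: (78 − 60)/(4 − 7) = -6, so Qd = 102 − 6P.
Supply slope: (61 − 74)/(1 − 14) = 1, so Qs = P + 60.
Before the subsidy: set 102 − 6P = P + 60 → P* = $6, Q* = 66.
With a per-unit subsidy paid to buyers, each effectively pays P − 3.5, so demand becomes Qd = 102 − 6(P − 3.5).
Solving gives Q = 69 with buyers paying $5.5 and suppliers receiving $9 (the $3.5 wedge).
Gain to buyers: $0.5; to suppliers: $3. (They sum to $3.5.)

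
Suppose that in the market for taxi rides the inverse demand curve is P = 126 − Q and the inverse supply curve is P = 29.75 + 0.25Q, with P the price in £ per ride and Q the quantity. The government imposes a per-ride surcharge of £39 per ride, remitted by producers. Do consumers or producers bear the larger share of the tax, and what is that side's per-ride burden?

Consumers bear the larger share: £31.2 per ride.

Inverting to Q(P) form: Qd = 126 − P; Qs = 4P − 119.
Without the tax, 126 − P = 4P − 119 gives 5P = 245, so P* = £49 and Q* = 77.
With the tax collected from producers, supply shifts: Qs = 4(P − 39) − 119.
New equilibrium: consumers pay £80.2, producers receive £41.2, Q = 45.8. (Wedge: Pb − Ps = 39.)
Per-ride burden: consumers £31.2, producers £7.8.
Consumers take the larger share because demand is less price-elastic here (demand slope 1 vs supply slope 4).
The less price-elastic side of the market bears the larger share of a per-unit tax.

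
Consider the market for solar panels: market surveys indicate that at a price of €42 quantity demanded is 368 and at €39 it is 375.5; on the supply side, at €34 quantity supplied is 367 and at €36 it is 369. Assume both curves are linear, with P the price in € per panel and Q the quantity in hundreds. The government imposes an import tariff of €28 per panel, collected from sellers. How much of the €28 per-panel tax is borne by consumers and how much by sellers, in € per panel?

Demand slope: (375.5 − 368)/(39 − 42) = -2.5, so Qd = 473 − 2.5P.
Supply slope: (369 − 367)/(36 − 34) = 1, so Qs = P + 333.
Without the tax, 473 − 2.5P = P + 333 gives 3.5P = 140, so P* = €40 and Q* = 373.
With the tax collected from sellers, supply shifts: Qs = (P − 28) + 333.
Solving gives Q = 353 with consumers paying €48 and sellers receiving €20 (the €28 wedge).
Burden on consumers: €8; on sellers: €20. (They sum to €28.)

Consumers bear €8 per panel; sellers bear €20 per panel.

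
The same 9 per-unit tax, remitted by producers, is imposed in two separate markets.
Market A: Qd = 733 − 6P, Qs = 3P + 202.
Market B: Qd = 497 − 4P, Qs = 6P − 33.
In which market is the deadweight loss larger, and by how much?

Market A: pre-tax P* = 59, Q* = 379; post-tax Q = 361; deadweight loss = 81.
Market B: pre-tax P* = 53, Q* = 285; post-tax Q = 263.4; deadweight loss = 97.2.
Difference: 81 vs 97.2 → market B is larger by 16.2.

Market B, by 16.2.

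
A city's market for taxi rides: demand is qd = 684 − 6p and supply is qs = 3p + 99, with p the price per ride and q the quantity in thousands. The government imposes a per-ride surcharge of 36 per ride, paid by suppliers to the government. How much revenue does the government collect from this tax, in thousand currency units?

Before the tax: set 684 − 6p = 3p + 99 → p* = 65, q* = 294.
With the tax collected from suppliers, supply shifts: qs = 3(p − 36) + 99.
Solving gives q = 222 with buyers paying 77 and suppliers receiving 41 (the 36 wedge).
Revenue = t · Q = 36 · 222 = 7992.

Tax revenue = 7992 thousand.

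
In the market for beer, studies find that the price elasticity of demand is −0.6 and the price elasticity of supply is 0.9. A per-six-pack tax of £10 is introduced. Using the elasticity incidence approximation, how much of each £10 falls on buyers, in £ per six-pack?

Buyers bear ≈ £6 per six-pack.

Incidence ratio: buyers' share ≈ εs / (εs + |εd|) = 0.9 / (0.9 + 0.6) = 0.6.
So buyers bear ≈ 0.6 × £10 = £6; sellers bear £4.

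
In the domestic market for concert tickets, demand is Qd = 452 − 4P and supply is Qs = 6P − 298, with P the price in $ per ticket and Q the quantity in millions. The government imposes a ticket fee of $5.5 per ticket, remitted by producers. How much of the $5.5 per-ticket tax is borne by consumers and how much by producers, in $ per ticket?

Consumers bear $3.3 per ticket; producers bear $2.2 per ticket.

Before the tax: set 452 − 4P = 6P − 298 → P* = $75, Q* = 152.
With the tax collected from producers, supply shifts: Qs = 6(P − 5.5) − 298.
New equilibrium: consumers pay $78.3, producers receive $72.8, Q = 138.8. (Wedge: Pb − Ps = 5.5.)
Burden on consumers: $3.3; on producers: $2.2. (They sum to $5.5.)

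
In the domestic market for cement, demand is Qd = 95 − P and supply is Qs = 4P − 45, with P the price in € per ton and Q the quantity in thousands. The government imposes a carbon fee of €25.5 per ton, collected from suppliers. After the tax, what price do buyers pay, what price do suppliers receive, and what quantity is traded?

Without the tax, 95 − P = 4P − 45 gives 5P = 140, so P* = €28 and Q* = 67.
With the tax collected from suppliers, supply shifts: Qs = 4(P − 25.5) − 45.
New equilibrium: buyers pay €48.4, suppliers receive €22.9, Q = 46.6. (Wedge: Pb − Ps = 25.5.)
The less price-elastic side of the market bears the larger share of a per-unit tax.

Buyers pay €48.4; suppliers receive €22.9; quantity = 46.6.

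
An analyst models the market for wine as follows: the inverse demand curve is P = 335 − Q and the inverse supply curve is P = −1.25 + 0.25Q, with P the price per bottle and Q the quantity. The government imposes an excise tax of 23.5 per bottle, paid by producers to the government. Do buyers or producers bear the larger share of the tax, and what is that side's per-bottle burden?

Buyers bear the larger share: 18.8 per bottle.

Inverting to Q(P) form: Qd = 335 − P; Qs = 4P + 5.
Before the tax: set 335 − P = 4P + 5 → P* = 66, Q* = 269.
With the tax collected from producers, supply shifts: Qs = 4(P − 23.5) + 5.
Solving gives Q = 250.2 with buyers paying 84.8 and producers receiving 61.3 (the 23.5 wedge).
Per-bottle burden: buyers 18.8, producers 4.7.
Buyers take the larger share because demand is less price-elastic here (demand slope 1 vs supply slope 4).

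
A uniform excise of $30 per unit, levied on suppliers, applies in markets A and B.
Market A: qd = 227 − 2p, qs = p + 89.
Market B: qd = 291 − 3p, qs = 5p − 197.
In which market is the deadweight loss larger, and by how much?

Market B, by $543.75.

Market A: pre-tax p* = $46, q* = 135; post-tax q = 115; deadweight loss = $300.
Market B: pre-tax p* = $61, q* = 108; post-tax q = 51.75; deadweight loss = $843.75.
Difference: $300 vs $843.75 → market B is larger by $543.75.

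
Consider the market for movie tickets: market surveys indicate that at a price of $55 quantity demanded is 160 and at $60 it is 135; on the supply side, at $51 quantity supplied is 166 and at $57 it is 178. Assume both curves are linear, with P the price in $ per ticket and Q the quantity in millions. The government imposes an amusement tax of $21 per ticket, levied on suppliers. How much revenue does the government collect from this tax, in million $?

Tax revenue = $2940 million.

Demand slope: (135 − 160)/(60 − 55) = -5, so Qd = 435 − 5P.
Supply slope: (178 − 166)/(57 − 51) = 2, so Qs = 2P + 64.
Before the tax: set 435 − 5P = 2P + 64 → P* = $53, Q* = 170.
With the tax collected from suppliers, supply shifts: Qs = 2(P − 21) + 64.
Solving gives Q = 140 with consumers paying $59 and suppliers receiving $38 (the $21 wedge).
Revenue = t · Q = 21 · 140 = $2940.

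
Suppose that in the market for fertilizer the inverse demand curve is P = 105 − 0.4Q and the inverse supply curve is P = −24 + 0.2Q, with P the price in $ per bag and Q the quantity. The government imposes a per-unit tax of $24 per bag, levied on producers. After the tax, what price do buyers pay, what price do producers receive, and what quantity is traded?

Buyers pay $35; producers receive $11; quantity = 175.

Rewrite in direct form: Qd = 262.5 − 2.5P and Qs = 5P + 120.
Before the tax: set 262.5 − 2.5P = 5P + 120 → P* = $19, Q* = 215.
With the tax collected from producers, supply shifts: Qs = 5(P − 24) + 120.
Solving gives Q = 175 with buyers paying $35 and producers receiving $11 (the $24 wedge).
The less price-elastic side of the market bears the larger share of a per-unit tax.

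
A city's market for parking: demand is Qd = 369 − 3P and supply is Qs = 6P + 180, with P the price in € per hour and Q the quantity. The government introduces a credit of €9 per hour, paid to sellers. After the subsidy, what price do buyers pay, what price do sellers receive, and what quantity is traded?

Buyers pay €15; sellers receive €24; quantity = 324.

Without the subsidy, 369 − 3P = 6P + 180 gives 9P = 189, so P* = €21 and Q* = 306.
With a per-unit subsidy paid to sellers, each receives P + 9 per unit sold, so supply becomes Qs = 6(P + 9) + 180.
Solving gives Q = 324 with buyers paying €15 and sellers receiving €24 (the €9 wedge).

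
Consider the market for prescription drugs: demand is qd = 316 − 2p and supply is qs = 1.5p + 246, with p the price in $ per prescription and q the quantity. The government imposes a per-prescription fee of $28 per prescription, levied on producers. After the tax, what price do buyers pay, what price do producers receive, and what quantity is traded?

Before the tax: set 316 − 2p = 1.5p + 246 → p* = $20, q* = 276.
With the tax collected from producers, supply shifts: qs = 1.5(p − 28) + 246.
New equilibrium: buyers pay $32, producers receive $4, q = 252. (Wedge: pb − ps = 28.)
The less price-elastic side of the market bears the larger share of a per-unit tax.

Buyers pay $32; producers receive $4; quantity = 252.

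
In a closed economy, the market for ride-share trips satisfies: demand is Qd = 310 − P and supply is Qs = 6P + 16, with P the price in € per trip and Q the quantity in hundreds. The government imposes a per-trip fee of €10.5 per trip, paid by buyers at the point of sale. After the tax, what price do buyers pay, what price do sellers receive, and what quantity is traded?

Before the tax: set 310 − P = 6P + 16 → P* = €42, Q* = 268.
With the tax collected from buyers, demand (in seller-price terms) shifts: Qd = 310 − (P + 10.5).
Solving gives Q = 259 with buyers paying €51 and sellers receiving €40.5 (the €10.5 wedge).

Buyers pay €51; sellers receive €40.5; quantity = 259.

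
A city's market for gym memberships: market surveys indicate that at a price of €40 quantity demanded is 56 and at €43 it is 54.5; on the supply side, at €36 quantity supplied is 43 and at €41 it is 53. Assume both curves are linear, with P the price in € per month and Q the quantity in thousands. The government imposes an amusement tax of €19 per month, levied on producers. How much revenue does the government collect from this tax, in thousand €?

Demand slope: (54.5 − 56)/(43 − 40) = -0.5, so Qd = 76 − 0.5P.
Supply slope: (53 − 43)/(41 − 36) = 2, so Qs = 2P − 29.
Before the tax: set 76 − 0.5P = 2P − 29 → P* = €42, Q* = 55.
With the tax collected from producers, supply shifts: Qs = 2(P − 19) − 29.
Solving gives Q = 47.4 with buyers paying €57.2 and producers receiving €38.2 (the €19 wedge).
Revenue = t · Q = 19 · 47.4 = €900.6.

Tax revenue = €900.6 thousand.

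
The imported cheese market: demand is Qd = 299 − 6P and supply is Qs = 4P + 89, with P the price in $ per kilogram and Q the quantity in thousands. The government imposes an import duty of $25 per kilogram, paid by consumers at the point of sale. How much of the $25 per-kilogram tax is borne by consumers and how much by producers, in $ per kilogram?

Before the tax: set 299 − 6P = 4P + 89 → P* = $21, Q* = 173.
With the tax collected from consumers, demand (in seller-price terms) shifts: Qd = 299 − 6(P + 25).
New equilibrium: consumers pay $31, producers receive $6, Q = 113. (Wedge: Pb − Ps = 25.)
Burden on consumers: $10; on producers: $15. (They sum to $25.)

Consumers bear $10 per kilogram; producers bear $15 per kilogram.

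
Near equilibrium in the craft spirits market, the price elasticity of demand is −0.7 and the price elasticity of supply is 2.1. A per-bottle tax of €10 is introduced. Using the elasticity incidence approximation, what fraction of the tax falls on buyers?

Incidence ratio: buyers' share ≈ εs / (εs + |εd|) = 2.1 / (2.1 + 0.7) = 0.75.
Supply is the more elastic side, so buyers bear the larger share.

Buyers' share ≈ 0.75.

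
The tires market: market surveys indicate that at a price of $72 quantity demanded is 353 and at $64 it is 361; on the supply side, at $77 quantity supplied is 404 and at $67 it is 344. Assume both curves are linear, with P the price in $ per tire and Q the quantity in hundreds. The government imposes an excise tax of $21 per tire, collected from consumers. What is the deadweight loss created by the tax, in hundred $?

Deadweight loss = $189 hundred.

Demand slope: (361 − 353)/(64 − 72) = -1, so Qd = 425 − P.
Supply slope: (344 − 404)/(67 − 77) = 6, so Qs = 6P − 58.
Before the tax: set 425 − P = 6P − 58 → P* = $69, Q* = 356.
With the tax collected from consumers, demand (in seller-price terms) shifts: Qd = 425 − (P + 21).
New equilibrium: consumers pay $87, sellers receive $66, Q = 338. (Wedge: Pb − Ps = 21.)
Quantity falls by |ΔQ| = |356 − 338| = 18.
DWL = ½ · t · |ΔQ| = ½ · 21 · 18 = $189.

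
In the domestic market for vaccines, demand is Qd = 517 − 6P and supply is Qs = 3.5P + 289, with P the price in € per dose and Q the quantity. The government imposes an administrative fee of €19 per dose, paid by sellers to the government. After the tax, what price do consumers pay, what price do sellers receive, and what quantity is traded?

Consumers pay €31; sellers receive €12; quantity = 331.

Without the tax, 517 − 6P = 3.5P + 289 gives 9.5P = 228, so P* = €24 and Q* = 373.
With the tax collected from sellers, supply shifts: Qs = 3.5(P − 19) + 289.
Solving gives Q = 331 with consumers paying €31 and sellers receiving €12 (the €19 wedge).
The less price-elastic side of the market bears the larger share of a per-unit tax.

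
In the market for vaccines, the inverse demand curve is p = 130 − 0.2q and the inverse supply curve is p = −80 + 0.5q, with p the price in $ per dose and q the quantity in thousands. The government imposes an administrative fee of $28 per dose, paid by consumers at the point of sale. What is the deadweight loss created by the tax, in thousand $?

Inverting to q(p) form: qd = 650 − 5p; qs = 2p + 160.
Without the tax, 650 − 5p = 2p + 160 gives 7p = 490, so p* = $70 and q* = 300.
With the tax collected from consumers, demand (in seller-price terms) shifts: qd = 650 − 5(p + 28).
New equilibrium: consumers pay $78, producers receive $50, q = 260. (Wedge: pb − ps = 28.)
Quantity falls by |ΔQ| = |300 − 260| = 40.
DWL = ½ · t · |ΔQ| = ½ · 28 · 40 = $560.

Deadweight loss = $560 thousand.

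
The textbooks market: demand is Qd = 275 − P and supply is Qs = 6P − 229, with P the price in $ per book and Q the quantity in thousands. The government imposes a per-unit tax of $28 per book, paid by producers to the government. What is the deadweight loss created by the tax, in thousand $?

Without the tax, 275 − P = 6P − 229 gives 7P = 504, so P* = $72 and Q* = 203.
With the tax collected from producers, supply shifts: Qs = 6(P − 28) − 229.
New equilibrium: consumers pay $96, producers receive $68, Q = 179. (Wedge: Pb − Ps = 28.)
Quantity falls by |ΔQ| = |203 − 179| = 24.
DWL = ½ · t · |ΔQ| = ½ · 28 · 24 = $336.

Deadweight loss = $336 thousand.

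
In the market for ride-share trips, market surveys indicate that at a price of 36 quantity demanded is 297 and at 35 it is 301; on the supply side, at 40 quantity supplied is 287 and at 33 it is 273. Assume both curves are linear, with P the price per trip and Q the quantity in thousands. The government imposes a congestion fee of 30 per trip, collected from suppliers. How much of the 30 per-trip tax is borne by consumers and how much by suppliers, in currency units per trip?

Consumers bear 10 per trip; suppliers bear 20 per trip.

Demand slope: (301 − 297)/(35 − 36) = -4, so Qd = 441 − 4P.
Supply slope: (273 − 287)/(33 − 40) = 2, so Qs = 2P + 207.
Without the tax, 441 − 4P = 2P + 207 gives 6P = 234, so P* = 39 and Q* = 285.
With the tax collected from suppliers, supply shifts: Qs = 2(P − 30) + 207.
Solving gives Q = 245 with consumers paying 49 and suppliers receiving 19 (the 30 wedge).
Burden on consumers: 10; on suppliers: 20. (They sum to 30.)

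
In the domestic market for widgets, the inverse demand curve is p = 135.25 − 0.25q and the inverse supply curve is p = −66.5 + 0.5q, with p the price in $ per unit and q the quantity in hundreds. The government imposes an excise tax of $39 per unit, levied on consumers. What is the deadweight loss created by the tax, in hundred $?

Inverting to q(p) form: qd = 541 − 4p; qs = 2p + 133.
Without the tax, 541 − 4p = 2p + 133 gives 6p = 408, so p* = $68 and q* = 269.
With the tax collected from consumers, demand (in seller-price terms) shifts: qd = 541 − 4(p + 39).
Solving gives q = 217 with consumers paying $81 and sellers receiving $42 (the $39 wedge).
Quantity falls by |ΔQ| = |269 − 217| = 52.
DWL = ½ · t · |ΔQ| = ½ · 39 · 52 = $1014.

Deadweight loss = $1014 hundred.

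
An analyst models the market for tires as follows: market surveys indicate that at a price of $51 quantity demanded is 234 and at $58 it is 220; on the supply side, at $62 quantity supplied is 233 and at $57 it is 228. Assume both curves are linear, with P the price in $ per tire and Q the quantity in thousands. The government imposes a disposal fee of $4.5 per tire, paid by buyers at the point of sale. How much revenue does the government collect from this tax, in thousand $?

Tax revenue = $1003.5 thousand.

Demand slope: (220 − 234)/(58 − 51) = -2, so Qd = 336 − 2P.
Supply slope: (228 − 233)/(57 − 62) = 1, so Qs = P + 171.
Before the tax: set 336 − 2P = P + 171 → P* = $55, Q* = 226.
With the tax collected from buyers, demand (in seller-price terms) shifts: Qd = 336 − 2(P + 4.5).
Solving gives Q = 223 with buyers paying $56.5 and suppliers receiving $52 (the $4.5 wedge).
Revenue = t · Q = 4.5 · 223 = $1003.5.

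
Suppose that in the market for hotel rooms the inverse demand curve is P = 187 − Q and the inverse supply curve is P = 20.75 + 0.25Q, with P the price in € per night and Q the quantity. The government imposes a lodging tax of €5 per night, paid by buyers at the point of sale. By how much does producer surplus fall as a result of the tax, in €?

Inverting to Q(P) form: Qd = 187 − P; Qs = 4P − 83.
Before the tax: set 187 − P = 4P − 83 → P* = €54, Q* = 133.
With the tax collected from buyers, demand (in seller-price terms) shifts: Qd = 187 − (P + 5).
Solving gives Q = 129 with buyers paying €58 and producers receiving €53 (the €5 wedge).
ΔPS is the trapezoid between Q = 129 and Q = 133 of height €1: ½ · (133 + 129) · 1 = €131.

Producer surplus falls by €131.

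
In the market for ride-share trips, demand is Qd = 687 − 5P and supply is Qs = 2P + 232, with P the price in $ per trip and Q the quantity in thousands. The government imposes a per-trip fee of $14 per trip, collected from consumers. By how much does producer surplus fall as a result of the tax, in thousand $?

Without the tax, 687 − 5P = 2P + 232 gives 7P = 455, so P* = $65 and Q* = 362.
With the tax collected from consumers, demand (in seller-price terms) shifts: Qd = 687 − 5(P + 14).
New equilibrium: consumers pay $69, sellers receive $55, Q = 342. (Wedge: Pb − Ps = 14.)
ΔPS is the trapezoid between Q = 342 and Q = 362 of height $10: ½ · (362 + 342) · 10 = $3520.

Producer surplus falls by $3520 thousand.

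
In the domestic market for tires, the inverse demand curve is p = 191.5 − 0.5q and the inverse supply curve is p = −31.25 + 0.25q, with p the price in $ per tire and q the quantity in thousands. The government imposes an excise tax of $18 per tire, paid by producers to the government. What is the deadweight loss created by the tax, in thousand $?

Deadweight loss = $216 thousand.

Rewrite in direct form: qd = 383 − 2p and qs = 4p + 125.
Without the tax, 383 − 2p = 4p + 125 gives 6p = 258, so p* = $43 and q* = 297.
With the tax collected from producers, supply shifts: qs = 4(p − 18) + 125.
New equilibrium: buyers pay $55, producers receive $37, q = 273. (Wedge: pb − ps = 18.)
Quantity falls by |ΔQ| = |297 − 273| = 24.
DWL = ½ · t · |ΔQ| = ½ · 18 · 24 = $216.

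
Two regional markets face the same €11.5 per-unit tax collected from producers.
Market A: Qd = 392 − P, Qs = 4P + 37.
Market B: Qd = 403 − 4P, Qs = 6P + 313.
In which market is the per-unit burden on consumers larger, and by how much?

Market A, by €2.3.

Market A: pre-tax P* = €71, Q* = 321; post-tax Q = 311.8; per-unit burden on consumers = €9.2.
Market B: pre-tax P* = €9, Q* = 367; post-tax Q = 339.4; per-unit burden on consumers = €6.9.
Difference: €9.2 vs €6.9 → market A is larger by €2.3.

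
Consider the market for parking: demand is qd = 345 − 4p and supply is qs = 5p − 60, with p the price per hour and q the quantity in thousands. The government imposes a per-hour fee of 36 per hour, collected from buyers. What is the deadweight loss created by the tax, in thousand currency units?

Before the tax: set 345 − 4p = 5p − 60 → p* = 45, q* = 165.
With the tax collected from buyers, demand (in seller-price terms) shifts: qd = 345 − 4(p + 36).
New equilibrium: buyers pay 65, sellers receive 29, q = 85. (Wedge: pb − ps = 36.)
Quantity falls by |ΔQ| = |165 − 85| = 80.
DWL = ½ · t · |ΔQ| = ½ · 36 · 80 = 1440.

Deadweight loss = 1440 thousand.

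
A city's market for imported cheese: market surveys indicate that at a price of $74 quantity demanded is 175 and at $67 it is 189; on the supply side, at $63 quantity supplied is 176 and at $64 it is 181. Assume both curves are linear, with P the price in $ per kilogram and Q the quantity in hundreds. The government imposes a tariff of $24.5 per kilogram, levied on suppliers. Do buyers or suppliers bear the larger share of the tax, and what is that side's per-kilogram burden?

Demand slope: (189 − 175)/(67 − 74) = -2, so Qd = 323 − 2P.
Supply slope: (181 − 176)/(64 − 63) = 5, so Qs = 5P − 139.
Before the tax: set 323 − 2P = 5P − 139 → P* = $66, Q* = 191.
With the tax collected from suppliers, supply shifts: Qs = 5(P − 24.5) − 139.
Solving gives Q = 156 with buyers paying $83.5 and suppliers receiving $59 (the $24.5 wedge).
Per-kilogram burden: buyers $17.5, suppliers $7.
Buyers take the larger share because demand is less price-elastic here (demand slope 2 vs supply slope 5).
The less price-elastic side of the market bears the larger share of a per-unit tax.

Buyers bear the larger share: $17.5 per kilogram.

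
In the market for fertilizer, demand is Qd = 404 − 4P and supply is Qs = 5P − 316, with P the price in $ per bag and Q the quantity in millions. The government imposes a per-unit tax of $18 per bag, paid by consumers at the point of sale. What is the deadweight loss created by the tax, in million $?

Before the tax: set 404 − 4P = 5P − 316 → P* = $80, Q* = 84.
With the tax collected from consumers, demand (in seller-price terms) shifts: Qd = 404 − 4(P + 18).
Solving gives Q = 44 with consumers paying $90 and producers receiving $72 (the $18 wedge).
Quantity falls by |ΔQ| = |84 − 44| = 40.
DWL = ½ · t · |ΔQ| = ½ · 18 · 40 = $360.

Deadweight loss = $360 million.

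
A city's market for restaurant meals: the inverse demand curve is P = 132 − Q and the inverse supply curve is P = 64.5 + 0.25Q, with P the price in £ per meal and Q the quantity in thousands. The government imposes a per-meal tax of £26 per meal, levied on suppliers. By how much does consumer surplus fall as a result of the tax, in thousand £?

Rewrite in direct form: Qd = 132 − P and Qs = 4P − 258.
Without the tax, 132 − P = 4P − 258 gives 5P = 390, so P* = £78 and Q* = 54.
With the tax collected from suppliers, supply shifts: Qs = 4(P − 26) − 258.
Solving gives Q = 33.2 with buyers paying £98.8 and suppliers receiving £72.8 (the £26 wedge).
ΔCS is the trapezoid between Q = 33.2 and Q = 54 of height £20.8: ½ · (54 + 33.2) · 20.8 = £906.88.

Consumer surplus falls by £906.88 thousand.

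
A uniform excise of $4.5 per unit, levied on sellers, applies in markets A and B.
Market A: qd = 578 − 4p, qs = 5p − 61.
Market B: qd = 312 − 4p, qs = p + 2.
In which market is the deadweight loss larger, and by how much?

Market A, by $14.4.

Market A: pre-tax p* = $71, q* = 294; post-tax q = 284; deadweight loss = $22.5.
Market B: pre-tax p* = $62, q* = 64; post-tax q = 60.4; deadweight loss = $8.1.
Difference: $22.5 vs $8.1 → market A is larger by $14.4.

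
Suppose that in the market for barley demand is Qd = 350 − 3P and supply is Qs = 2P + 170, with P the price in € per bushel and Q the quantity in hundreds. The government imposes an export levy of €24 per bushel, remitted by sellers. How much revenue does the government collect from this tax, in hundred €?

Tax revenue = €5116.8 hundred.

Without the tax, 350 − 3P = 2P + 170 gives 5P = 180, so P* = €36 and Q* = 242.
With the tax collected from sellers, supply shifts: Qs = 2(P − 24) + 170.
Solving gives Q = 213.2 with buyers paying €45.6 and sellers receiving €21.6 (the €24 wedge).
Revenue = t · Q = 24 · 213.2 = €5116.8.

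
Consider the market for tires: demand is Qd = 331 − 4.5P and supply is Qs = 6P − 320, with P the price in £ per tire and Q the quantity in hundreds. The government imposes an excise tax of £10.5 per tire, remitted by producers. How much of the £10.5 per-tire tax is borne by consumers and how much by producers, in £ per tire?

Consumers bear £6 per tire; producers bear £4.5 per tire.

Before the tax: set 331 − 4.5P = 6P − 320 → P* = £62, Q* = 52.
With the tax collected from producers, supply shifts: Qs = 6(P − 10.5) − 320.
New equilibrium: consumers pay £68, producers receive £57.5, Q = 25. (Wedge: Pb − Ps = 10.5.)
Burden on consumers: £6; on producers: £4.5. (They sum to £10.5.)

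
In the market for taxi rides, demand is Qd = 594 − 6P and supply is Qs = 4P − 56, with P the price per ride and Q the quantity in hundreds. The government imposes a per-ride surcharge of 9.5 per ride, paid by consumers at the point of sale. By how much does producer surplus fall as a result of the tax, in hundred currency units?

Without the tax, 594 − 6P = 4P − 56 gives 10P = 650, so P* = 65 and Q* = 204.
With the tax collected from consumers, demand (in seller-price terms) shifts: Qd = 594 − 6(P + 9.5).
Solving gives Q = 181.2 with consumers paying 68.8 and producers receiving 59.3 (the 9.5 wedge).
ΔPS is the trapezoid between Q = 181.2 and Q = 204 of height 5.7: ½ · (204 + 181.2) · 5.7 = 1097.82.

Producer surplus falls by 1097.82 hundred.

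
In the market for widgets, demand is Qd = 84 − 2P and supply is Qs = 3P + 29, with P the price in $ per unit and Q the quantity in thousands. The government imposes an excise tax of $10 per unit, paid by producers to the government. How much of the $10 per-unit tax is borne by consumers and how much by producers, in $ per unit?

Consumers bear $6 per unit; producers bear $4 per unit.

Before the tax: set 84 − 2P = 3P + 29 → P* = $11, Q* = 62.
With the tax collected from producers, supply shifts: Qs = 3(P − 10) + 29.
Solving gives Q = 50 with consumers paying $17 and producers receiving $7 (the $10 wedge).
Burden on consumers: $6; on producers: $4. (They sum to $10.)
The less price-elastic side of the market bears the larger share of a per-unit tax.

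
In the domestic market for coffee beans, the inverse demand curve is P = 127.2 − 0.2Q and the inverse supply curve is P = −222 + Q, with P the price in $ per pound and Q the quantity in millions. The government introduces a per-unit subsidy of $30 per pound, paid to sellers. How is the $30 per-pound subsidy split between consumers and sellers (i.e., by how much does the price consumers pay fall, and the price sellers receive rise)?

Inverting to Q(P) form: Qd = 636 − 5P; Qs = P + 222.
Without the subsidy, 636 − 5P = P + 222 gives 6P = 414, so P* = $69 and Q* = 291.
With a per-unit subsidy paid to sellers, each receives P + 30 per unit sold, so supply becomes Qs = (P + 30) + 222.
Solving gives Q = 316 with consumers paying $64 and sellers receiving $94 (the $30 wedge).
Gain to consumers: $5; to sellers: $25. (They sum to $30.)

Consumers gain $5 per pound; sellers gain $25 per pound.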